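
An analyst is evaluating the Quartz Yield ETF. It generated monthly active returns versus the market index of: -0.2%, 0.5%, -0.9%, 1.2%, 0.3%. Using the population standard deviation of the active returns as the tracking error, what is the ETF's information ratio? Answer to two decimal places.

0.26

μ = (-0.2 + 0.5 − 0.9 + 1.2 + 0.3) / 5 = 0.1800%
Population std dev = √[2.4680 / 5] = 0.7026%
IR = μ / tracking error = 0.1800 / 0.7026 = 0.2562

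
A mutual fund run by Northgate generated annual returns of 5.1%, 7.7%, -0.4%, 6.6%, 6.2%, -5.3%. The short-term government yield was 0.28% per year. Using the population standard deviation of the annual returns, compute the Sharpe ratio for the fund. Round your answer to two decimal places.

0.65

μ = (5.1 + 7.7 − 0.4 + 6.6 + 6.2 − 5.3) / 6 = 19.90 / 6 = 3.3167%
Σ(r − μ)² = (5.1 − 3.3167)² + (7.7 − 3.3167)² + … = 129.5483
σ = √[129.5483 / 6] = 4.6467%
Sharpe = (μ − rf) / σ = (3.3167 − 0.28) / 4.6467 = 3.0367 / 4.6467 = 0.6535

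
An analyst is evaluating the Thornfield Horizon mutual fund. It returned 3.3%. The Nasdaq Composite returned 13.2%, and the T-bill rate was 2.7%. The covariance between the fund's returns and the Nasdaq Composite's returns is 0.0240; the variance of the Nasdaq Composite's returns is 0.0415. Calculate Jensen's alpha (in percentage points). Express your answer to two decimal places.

-5.47

β = Cov / Var = 0.0240 / 0.0415 = 0.5783
E[R] = Rf + β(Rm − Rf) = 2.7% + 0.5783 × (13.2% − 2.7%) = 8.7722%
α = Rp − E[R] = 3.3% − 8.7722% = -5.4722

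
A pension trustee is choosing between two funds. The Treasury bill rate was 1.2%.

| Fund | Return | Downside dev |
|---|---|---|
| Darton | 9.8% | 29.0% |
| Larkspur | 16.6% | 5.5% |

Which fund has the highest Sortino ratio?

Larkspur

Darton: Sortino ratio = (9.8% − 1.2%) / 29.0% = 0.297
Larkspur: Sortino ratio = (16.6% − 1.2%) / 5.5% = 2.800
Highest: Larkspur (2.800).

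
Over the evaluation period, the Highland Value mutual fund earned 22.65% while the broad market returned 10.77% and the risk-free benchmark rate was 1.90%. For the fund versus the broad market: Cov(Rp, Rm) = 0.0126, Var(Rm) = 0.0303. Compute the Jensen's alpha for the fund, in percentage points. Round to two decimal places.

β = Cov / Var = 0.0126 / 0.0303 = 0.4158
E[R] = Rf + β(Rm − Rf) = 1.90% + 0.4158 × (10.77% − 1.90%) = 5.5881%
α = Rp − E[R] = 22.65% − 5.5881% = 17.0619

17.06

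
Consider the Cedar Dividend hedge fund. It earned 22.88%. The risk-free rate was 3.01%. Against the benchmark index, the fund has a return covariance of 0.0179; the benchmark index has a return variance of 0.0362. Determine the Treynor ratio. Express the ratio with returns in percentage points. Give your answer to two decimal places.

40.18

β = Cov / Var = 0.0179 / 0.0362 = 0.4945
Treynor = (Rp − Rf) / β = (22.88% − 3.01%) / 0.4945 = 19.87 / 0.4945 = 40.1820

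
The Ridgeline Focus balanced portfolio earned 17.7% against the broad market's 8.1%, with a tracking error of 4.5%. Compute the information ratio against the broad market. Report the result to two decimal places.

IR = (Rp − Rb) / TE = (17.7% − 8.1%) / 4.5% = 9.60% / 4.5% = 2.1333

2.13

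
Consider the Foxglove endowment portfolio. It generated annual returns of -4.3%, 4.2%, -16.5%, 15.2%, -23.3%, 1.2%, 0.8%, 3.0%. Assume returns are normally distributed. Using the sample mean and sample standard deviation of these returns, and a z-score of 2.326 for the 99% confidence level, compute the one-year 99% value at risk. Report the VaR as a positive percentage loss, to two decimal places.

Mean return μ = -19.70 / 8 = -2.4625%
Σ(r − μ)² = (-4.3 − (-2.4625))² + (4.2 − (-2.4625))² + … = 1044.8788
σ = √[1044.8788 / 7] = 12.2175%
VaR = −(μ − z·σ) = −(-2.4625 − 2.326 × 12.2175) = −(-30.8804) = 30.8804%

30.88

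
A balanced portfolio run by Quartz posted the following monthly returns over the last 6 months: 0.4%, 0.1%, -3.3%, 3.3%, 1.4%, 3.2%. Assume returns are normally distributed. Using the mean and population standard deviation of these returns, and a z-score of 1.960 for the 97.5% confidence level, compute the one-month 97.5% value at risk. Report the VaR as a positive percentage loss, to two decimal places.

Mean return r̄ = 5.10 / 6 = 0.8500%
Σ(r − r̄)² = (0.4 − 0.8500)² + (0.1 − 0.8500)² + … = 29.8150
population σ = √(29.8150 / 6) = √4.9692 = 2.2292%
VaR = −(r̄ − z·σ) = −(0.8500 − 1.960 × 2.2292) = −(-3.5192) = 3.5192%

3.52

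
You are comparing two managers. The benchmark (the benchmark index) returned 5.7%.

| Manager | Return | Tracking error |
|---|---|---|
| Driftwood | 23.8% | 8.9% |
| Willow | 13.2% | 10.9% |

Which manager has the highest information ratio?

Driftwood

Driftwood: IR = (23.8% − 5.7%) / 8.9% = 2.034
Willow: IR = (13.2% − 5.7%) / 10.9% = 0.688
Highest: Driftwood (2.034).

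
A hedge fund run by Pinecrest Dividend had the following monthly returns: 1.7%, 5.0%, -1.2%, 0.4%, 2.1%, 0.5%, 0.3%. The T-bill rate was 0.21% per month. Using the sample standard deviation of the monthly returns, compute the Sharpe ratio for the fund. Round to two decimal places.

0.53

μ = (1.7 + 5 − 1.2 + 0.4 + 2.1 + 0.5 + 0.3) / 7 = 1.2571%
Sample std dev = √[23.1771 / 6] = 1.9654%
Sharpe = (μ − rf) / σ = (1.2571 − 0.21) / 1.9654 = 1.0471 / 1.9654 = 0.5328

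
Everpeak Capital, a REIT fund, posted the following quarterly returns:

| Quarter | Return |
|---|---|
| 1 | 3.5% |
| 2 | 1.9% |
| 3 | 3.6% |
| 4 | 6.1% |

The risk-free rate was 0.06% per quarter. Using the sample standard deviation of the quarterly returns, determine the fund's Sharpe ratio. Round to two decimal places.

r̄ = (3.5 + 1.9 + 3.6 + 6.1) / 4 = 3.7750%
Sample σ = √[Σ(r − r̄)² / 3] = √[9.0275 / 3] = √3.0092 = 1.7347%
Sharpe = (r̄ − rf) / σ = (3.7750 − 0.06) / 1.7347 = 3.7150 / 1.7347 = 2.1416

2.14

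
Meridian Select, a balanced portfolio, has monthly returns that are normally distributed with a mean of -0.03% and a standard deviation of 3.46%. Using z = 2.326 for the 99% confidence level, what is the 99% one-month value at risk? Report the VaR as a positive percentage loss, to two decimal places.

8.08

VaR (as % loss) = −(μ − z·σ) = −(-0.03% − 2.326 × 3.46%) = −(-8.07796%) = 8.07796%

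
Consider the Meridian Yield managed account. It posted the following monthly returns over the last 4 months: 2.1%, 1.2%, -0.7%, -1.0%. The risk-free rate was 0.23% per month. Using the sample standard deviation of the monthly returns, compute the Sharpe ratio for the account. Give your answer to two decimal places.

r̄ = (2.1 + 1.2 − 0.7 − 1) / 4 = 0.4000%
Sample std dev = √[6.7000 / 3] = 1.4944%
Sharpe = (r̄ − rf) / σ = (0.4000 − 0.23) / 1.4944 = 0.1700 / 1.4944 = 0.1138

0.11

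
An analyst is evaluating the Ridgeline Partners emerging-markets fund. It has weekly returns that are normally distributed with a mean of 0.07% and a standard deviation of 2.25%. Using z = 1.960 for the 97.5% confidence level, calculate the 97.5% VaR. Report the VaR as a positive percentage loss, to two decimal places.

VaR (as % loss) = −(μ − z·σ) = −(0.07% − 1.960 × 2.25%) = −(-4.3400%) = 4.3400%

4.34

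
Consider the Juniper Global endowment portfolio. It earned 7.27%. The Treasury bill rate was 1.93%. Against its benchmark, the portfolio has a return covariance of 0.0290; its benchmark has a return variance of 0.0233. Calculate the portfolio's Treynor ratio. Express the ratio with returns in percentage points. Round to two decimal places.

β = Cov / Var = 0.0290 / 0.0233 = 1.2446
Treynor = (Rp − Rf) / β = (7.27% − 1.93%) / 1.2446 = 5.34 / 1.2446 = 4.2905

4.29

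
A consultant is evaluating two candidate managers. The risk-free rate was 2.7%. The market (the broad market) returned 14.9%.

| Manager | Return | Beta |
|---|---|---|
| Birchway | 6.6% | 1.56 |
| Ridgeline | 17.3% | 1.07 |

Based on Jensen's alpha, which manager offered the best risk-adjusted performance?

Birchway: α = 6.6% − [2.7% + 1.56 × (14.9% − 2.7%)] = -15.132
Ridgeline: α = 17.3% − [2.7% + 1.07 × (14.9% − 2.7%)] = 1.546
Highest: Ridgeline (1.546).

Ridgeline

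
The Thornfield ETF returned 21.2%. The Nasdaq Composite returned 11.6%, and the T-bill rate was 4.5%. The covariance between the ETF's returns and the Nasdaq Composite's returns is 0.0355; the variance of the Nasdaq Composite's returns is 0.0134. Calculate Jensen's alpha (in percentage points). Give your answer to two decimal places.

-2.11

β = Cov / Var = 0.0355 / 0.0134 = 2.6493
E[R] = Rf + β(Rm − Rf) = 4.5% + 2.6493 × (11.6% − 4.5%) = 23.3100%
α = Rp − E[R] = 21.2% − 23.3100% = -2.1100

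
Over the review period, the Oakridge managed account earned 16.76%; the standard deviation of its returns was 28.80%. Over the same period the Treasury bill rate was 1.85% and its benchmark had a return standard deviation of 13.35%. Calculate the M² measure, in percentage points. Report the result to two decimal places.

Sharpe = (Rp − Rf) / σp = (16.76% − 1.85%) / 28.80% = 0.5177
M² = Rf + Sharpe × σm = 1.85% + 0.5177 × 13.35% = 8.7613%

8.76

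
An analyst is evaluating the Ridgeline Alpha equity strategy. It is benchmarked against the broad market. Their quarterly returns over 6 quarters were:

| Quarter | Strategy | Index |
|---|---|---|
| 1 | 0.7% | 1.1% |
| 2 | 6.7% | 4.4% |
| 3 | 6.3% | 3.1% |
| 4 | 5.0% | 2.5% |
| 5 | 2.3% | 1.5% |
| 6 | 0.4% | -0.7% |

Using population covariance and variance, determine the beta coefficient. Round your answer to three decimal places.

1.478

r̄p = 3.5667%,  r̄m = 1.9833%
Cov = Σ(rp − r̄p)(rm − r̄m) / 6 = 3.8344
Var(rm) = Σ(rm − r̄m)² / 6 = 2.5947
β = Cov / Var = 3.8344 / 2.5947 = 1.4778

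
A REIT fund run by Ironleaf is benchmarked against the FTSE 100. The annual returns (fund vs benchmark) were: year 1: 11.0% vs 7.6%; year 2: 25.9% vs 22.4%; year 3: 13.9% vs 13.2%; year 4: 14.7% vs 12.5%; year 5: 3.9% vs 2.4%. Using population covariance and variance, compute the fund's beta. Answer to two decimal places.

r̄p = 13.8800%,  r̄m = 11.6200%
Cov = Σ(rp − r̄p)(rm − r̄m) / 5 = 46.7844
Var(rm) = Σ(rm − r̄m)² / 5 = 44.1296
β = Cov / Var = 46.7844 / 44.1296 = 1.0602

1.06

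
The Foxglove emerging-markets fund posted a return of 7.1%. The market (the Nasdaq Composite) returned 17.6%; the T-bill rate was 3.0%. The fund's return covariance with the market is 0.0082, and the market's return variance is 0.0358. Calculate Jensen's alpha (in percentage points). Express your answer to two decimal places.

0.76

β = Cov / Var = 0.0082 / 0.0358 = 0.2291
E[R] = Rf + β(Rm − Rf) = 3.0% + 0.2291 × (17.6% − 3.0%) = 6.3449%
α = Rp − E[R] = 7.1% − 6.3449% = 0.7551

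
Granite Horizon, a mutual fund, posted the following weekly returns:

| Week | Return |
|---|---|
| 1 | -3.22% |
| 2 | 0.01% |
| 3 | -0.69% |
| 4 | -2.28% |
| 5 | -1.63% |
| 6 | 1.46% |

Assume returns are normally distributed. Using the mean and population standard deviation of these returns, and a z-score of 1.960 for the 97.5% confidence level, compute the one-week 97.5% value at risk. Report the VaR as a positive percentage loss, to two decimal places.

r̄ = (-3.22 + 0.01 − 0.69 − 2.28 − 1.63 + 1.46) / 6 = -1.0583%
Σ(r − r̄)² = (-3.22 − (-1.0583))² + (0.01 − (-1.0583))² + … = 14.1111
population σ = √(14.1111 / 6) = √2.3519 = 1.5336%
VaR = −(r̄ − z·σ) = −(-1.0583 − 1.960 × 1.5336) = −(-4.0642) = 4.0642%

4.06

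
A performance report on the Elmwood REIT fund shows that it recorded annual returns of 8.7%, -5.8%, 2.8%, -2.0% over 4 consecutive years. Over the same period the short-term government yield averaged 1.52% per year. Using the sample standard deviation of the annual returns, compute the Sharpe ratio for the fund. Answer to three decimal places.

-0.095

r̄ = (8.7 − 5.8 + 2.8 − 2) / 4 = 0.9250%
Σ(r − r̄)² = (8.7 − 0.9250)² + (-5.8 − 0.9250)² + (2.8 − 0.9250)² + … = 117.7475
sample σ = √(117.7475 / 3) = √39.2492 = 6.2649%
Sharpe = (r̄ − rf) / σ = (0.9250 − 1.52) / 6.2649 = -0.5950 / 6.2649 = -0.0950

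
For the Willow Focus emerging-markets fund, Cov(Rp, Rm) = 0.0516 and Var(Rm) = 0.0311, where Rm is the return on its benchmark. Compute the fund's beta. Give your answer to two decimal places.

β = Cov(Rp, Rm) / Var(Rm) = 0.0516 / 0.0311 = 1.6592

1.66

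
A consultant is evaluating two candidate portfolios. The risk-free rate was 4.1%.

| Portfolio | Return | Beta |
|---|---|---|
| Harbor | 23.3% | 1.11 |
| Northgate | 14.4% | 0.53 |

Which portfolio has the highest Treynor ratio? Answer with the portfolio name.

Harbor: Treynor = (23.3% − 4.1%) / 1.11 = 17.297
Northgate: Treynor = (14.4% − 4.1%) / 0.53 = 19.434
Highest: Northgate (19.434).

Northgate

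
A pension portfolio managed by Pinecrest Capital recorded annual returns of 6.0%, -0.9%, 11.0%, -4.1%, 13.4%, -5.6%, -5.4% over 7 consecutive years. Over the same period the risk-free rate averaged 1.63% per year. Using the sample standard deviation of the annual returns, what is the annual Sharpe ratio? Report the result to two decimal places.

0.05

Mean return μ = 14.40 / 7 = 2.0571%
Sample std dev = √[385.0771 / 6] = 8.0112%
Sharpe = (μ − rf) / σ = (2.0571 − 1.63) / 8.0112 = 0.4271 / 8.0112 = 0.0533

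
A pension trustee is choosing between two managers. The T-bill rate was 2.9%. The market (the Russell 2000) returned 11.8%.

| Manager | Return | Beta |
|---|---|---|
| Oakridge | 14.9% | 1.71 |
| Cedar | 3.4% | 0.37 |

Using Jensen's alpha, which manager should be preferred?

Oakridge: α = 14.9% − [2.9% + 1.71 × (11.8% − 2.9%)] = -3.219
Cedar: α = 3.4% − [2.9% + 0.37 × (11.8% − 2.9%)] = -2.793
Highest: Cedar (-2.793).

Cedar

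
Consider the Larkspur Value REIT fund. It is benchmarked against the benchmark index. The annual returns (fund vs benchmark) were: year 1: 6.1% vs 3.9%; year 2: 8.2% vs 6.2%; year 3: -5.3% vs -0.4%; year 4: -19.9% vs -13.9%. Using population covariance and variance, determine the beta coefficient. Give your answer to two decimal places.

r̄p = -2.7250%,  r̄m = -1.0500%
Cov = Σ(rp − r̄p)(rm − r̄m) / 4 = 85.4788
Var(rm) = Σ(rm − r̄m)² / 4 = 60.6525
β = Cov / Var = 85.4788 / 60.6525 = 1.4093

1.41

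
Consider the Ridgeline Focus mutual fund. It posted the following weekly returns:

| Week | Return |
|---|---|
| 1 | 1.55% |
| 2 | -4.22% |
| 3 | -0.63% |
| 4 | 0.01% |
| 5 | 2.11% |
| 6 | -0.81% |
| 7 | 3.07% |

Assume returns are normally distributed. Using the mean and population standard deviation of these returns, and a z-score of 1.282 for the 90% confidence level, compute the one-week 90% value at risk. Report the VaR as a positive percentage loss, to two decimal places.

r̄ = (1.55 − 4.22 − 0.63 + 0.01 + 2.11 − 0.81 + 3.07) / 7 = 1.080 / 7 = 0.1543%
Population std dev = √[34.9744 / 7] = 2.2353%
VaR = −(r̄ − z·σ) = −(0.1543 − 1.282 × 2.2353) = −(-2.7114) = 2.7114%

2.71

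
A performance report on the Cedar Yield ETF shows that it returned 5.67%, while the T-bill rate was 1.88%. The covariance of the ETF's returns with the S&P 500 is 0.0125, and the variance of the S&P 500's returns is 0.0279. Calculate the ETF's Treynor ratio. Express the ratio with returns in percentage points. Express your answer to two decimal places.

8.46

β = Cov / Var = 0.0125 / 0.0279 = 0.4480
Treynor = (Rp − Rf) / β = (5.67% − 1.88%) / 0.4480 = 3.79 / 0.4480 = 8.4598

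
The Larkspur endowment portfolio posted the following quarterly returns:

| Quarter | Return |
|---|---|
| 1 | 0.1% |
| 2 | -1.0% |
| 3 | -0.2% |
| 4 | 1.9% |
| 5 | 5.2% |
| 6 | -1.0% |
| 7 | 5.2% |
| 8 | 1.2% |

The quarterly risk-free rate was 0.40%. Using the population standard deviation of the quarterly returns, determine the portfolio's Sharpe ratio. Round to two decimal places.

0.43

μ = (0.1 − 1 − 0.2 + 1.9 + 5.2 − 1 + 5.2 + 1.2) / 8 = 11.40 / 8 = 1.4250%
Σ(r − μ)² = (0.1 − 1.4250)² + (-1 − 1.4250)² + … = 44.9350
σ = √[44.9350 / 8] = 2.3700%
Sharpe = (μ − rf) / σ = (1.4250 − 0.4) / 2.3700 = 1.0250 / 2.3700 = 0.4325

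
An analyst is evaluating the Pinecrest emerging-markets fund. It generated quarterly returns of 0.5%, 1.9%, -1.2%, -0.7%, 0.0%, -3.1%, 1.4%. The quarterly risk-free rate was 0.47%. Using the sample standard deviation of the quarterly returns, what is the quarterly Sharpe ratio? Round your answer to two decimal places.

r̄ = (0.5 + 1.9 − 1.2 − 0.7 + 0 − 3.1 + 1.4) / 7 = -0.1714%
Σ(r − r̄)² = (0.5 − (-0.1714))² + (1.9 − (-0.1714))² + (-1.2 − (-0.1714))² + … = 17.1543
sample σ = √(17.1543 / 6) = √2.8591 = 1.6909%
Sharpe = (r̄ − rf) / σ = (-0.1714 − 0.47) / 1.6909 = -0.6414 / 1.6909 = -0.3793

-0.38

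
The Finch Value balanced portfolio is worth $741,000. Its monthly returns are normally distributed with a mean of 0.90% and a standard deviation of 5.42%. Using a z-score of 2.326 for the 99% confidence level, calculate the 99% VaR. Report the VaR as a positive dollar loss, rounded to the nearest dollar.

$86,748

Return at the 99% tail: μ − z·σ = 0.90% − 2.326 × 5.42% = 0.9 − 12.60692 = -11.70692%
VaR = −(-11.70692%) × $741,000 = 11.70692% × $741,000 = $86,748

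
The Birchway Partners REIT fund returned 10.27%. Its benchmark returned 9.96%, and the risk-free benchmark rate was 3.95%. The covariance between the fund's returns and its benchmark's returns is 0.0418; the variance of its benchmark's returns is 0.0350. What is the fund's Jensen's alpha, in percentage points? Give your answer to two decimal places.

-0.86

β = Cov / Var = 0.0418 / 0.0350 = 1.1943
E[R] = Rf + β(Rm − Rf) = 3.95% + 1.1943 × (9.96% − 3.95%) = 11.1277%
α = Rp − E[R] = 10.27% − 11.1277% = -0.8577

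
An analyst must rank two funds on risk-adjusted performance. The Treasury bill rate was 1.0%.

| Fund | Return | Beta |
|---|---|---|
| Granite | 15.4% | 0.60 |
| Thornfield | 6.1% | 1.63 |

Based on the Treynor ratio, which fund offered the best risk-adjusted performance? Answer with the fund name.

Granite

Granite: Treynor = (15.4% − 1.0%) / 0.60 = 24.000
Thornfield: Treynor = (6.1% − 1.0%) / 1.63 = 3.129
Highest: Granite (24.000).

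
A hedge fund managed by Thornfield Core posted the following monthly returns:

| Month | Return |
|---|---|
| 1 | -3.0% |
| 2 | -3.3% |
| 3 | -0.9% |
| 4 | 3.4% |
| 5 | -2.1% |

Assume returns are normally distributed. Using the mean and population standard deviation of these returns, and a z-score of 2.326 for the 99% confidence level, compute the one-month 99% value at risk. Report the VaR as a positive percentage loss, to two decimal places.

6.85

r̄ = (-3 − 3.3 − 0.9 + 3.4 − 2.1) / 5 = -5.90 / 5 = -1.1800%
Σ(r − r̄)² = 29.7080; population σ = √(29.7080/5) = 2.4375%
VaR = −(r̄ − z·σ) = −(-1.1800 − 2.326 × 2.4375) = −(-6.8496) = 6.8496%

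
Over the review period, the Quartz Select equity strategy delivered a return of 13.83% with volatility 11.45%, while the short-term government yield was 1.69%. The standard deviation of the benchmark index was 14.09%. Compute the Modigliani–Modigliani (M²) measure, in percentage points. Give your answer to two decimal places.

Sharpe = (Rp − Rf) / σp = (13.83% − 1.69%) / 11.45% = 1.0603
M² = Rf + Sharpe × σm = 1.69% + 1.0603 × 14.09% = 16.6296%

16.63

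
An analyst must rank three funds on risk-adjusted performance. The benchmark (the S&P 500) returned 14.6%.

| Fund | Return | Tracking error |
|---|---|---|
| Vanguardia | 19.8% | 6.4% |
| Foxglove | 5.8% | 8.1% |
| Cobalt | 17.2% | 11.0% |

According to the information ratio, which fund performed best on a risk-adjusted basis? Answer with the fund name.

Vanguardia: IR = (19.8% − 14.6%) / 6.4% = 0.813
Foxglove: IR = (5.8% − 14.6%) / 8.1% = -1.086
Cobalt: IR = (17.2% − 14.6%) / 11.0% = 0.236
Highest: Vanguardia (0.813).

Vanguardia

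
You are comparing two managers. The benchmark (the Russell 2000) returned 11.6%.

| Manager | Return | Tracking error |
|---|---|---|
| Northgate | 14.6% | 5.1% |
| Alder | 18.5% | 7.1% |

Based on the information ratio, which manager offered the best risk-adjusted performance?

Northgate: IR = (14.6% − 11.6%) / 5.1% = 0.588
Alder: IR = (18.5% − 11.6%) / 7.1% = 0.972
Highest: Alder (0.972).

Alder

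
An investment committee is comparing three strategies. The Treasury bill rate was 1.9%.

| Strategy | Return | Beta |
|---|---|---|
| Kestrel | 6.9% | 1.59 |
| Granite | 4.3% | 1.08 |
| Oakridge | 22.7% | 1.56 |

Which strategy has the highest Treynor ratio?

Oakridge

Kestrel: Treynor = (6.9% − 1.9%) / 1.59 = 3.145
Granite: Treynor = (4.3% − 1.9%) / 1.08 = 2.222
Oakridge: Treynor = (22.7% − 1.9%) / 1.56 = 13.333
Highest: Oakridge (13.333).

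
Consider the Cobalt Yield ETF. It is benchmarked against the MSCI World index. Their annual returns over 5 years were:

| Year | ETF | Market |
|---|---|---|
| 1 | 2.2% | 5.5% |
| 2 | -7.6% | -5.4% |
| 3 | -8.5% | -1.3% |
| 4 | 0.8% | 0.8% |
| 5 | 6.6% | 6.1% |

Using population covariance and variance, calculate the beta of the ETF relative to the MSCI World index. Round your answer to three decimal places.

1.217

r̄p = -1.3000%,  r̄m = 1.1400%
Cov = Σ(rp − r̄p)(rm − r̄m) / 5 = 22.5000
Var(rm) = Σ(rm − r̄m)² / 5 = 18.4904
β = Cov / Var = 22.5000 / 18.4904 = 1.2168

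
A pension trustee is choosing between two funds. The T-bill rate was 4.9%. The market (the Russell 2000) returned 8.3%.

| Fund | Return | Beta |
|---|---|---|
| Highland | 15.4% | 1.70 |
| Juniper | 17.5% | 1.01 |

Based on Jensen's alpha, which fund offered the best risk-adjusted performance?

Highland: α = 15.4% − [4.9% + 1.70 × (8.3% − 4.9%)] = 4.720
Juniper: α = 17.5% − [4.9% + 1.01 × (8.3% − 4.9%)] = 9.166
Highest: Juniper (9.166).

Juniper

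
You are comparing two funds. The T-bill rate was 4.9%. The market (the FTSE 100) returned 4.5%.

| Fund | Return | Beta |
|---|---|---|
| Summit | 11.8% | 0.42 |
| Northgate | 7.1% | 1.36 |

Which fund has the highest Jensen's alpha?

Summit: α = 11.8% − [4.9% + 0.42 × (4.5% − 4.9%)] = 7.068
Northgate: α = 7.1% − [4.9% + 1.36 × (4.5% − 4.9%)] = 2.744
Highest: Summit (7.068).

Summit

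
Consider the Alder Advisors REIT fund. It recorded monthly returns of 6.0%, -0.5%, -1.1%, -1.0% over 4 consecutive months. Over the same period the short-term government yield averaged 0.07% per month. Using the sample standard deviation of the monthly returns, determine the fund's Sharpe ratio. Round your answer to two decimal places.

r̄ = (6 − 0.5 − 1.1 − 1) / 4 = 3.40 / 4 = 0.8500%
Sample σ = √[Σ(r − r̄)² / 3] = √[35.5700 / 3] = √11.8567 = 3.4434%
Sharpe = (r̄ − rf) / σ = (0.8500 − 0.07) / 3.4434 = 0.7800 / 3.4434 = 0.2265

0.23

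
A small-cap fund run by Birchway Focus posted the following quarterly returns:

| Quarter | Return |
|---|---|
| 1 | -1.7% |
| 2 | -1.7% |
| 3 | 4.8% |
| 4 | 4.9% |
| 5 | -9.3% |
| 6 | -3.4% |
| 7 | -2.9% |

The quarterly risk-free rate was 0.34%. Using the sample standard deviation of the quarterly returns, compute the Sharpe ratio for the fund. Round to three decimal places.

-0.337

r̄ = (-1.7 − 1.7 + 4.8 + 4.9 − 9.3 − 3.4 − 2.9) / 7 = -9.30 / 7 = -1.3286%
Σ(r − r̄)² = 146.9343; sample σ = √(146.9343/6) = 4.9486%
Sharpe = (r̄ − rf) / σ = (-1.3286 − 0.34) / 4.9486 = -1.6686 / 4.9486 = -0.3372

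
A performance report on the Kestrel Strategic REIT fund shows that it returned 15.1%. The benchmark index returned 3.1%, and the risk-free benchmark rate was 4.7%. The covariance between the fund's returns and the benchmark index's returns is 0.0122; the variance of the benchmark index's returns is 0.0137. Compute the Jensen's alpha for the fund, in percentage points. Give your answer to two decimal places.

β = Cov / Var = 0.0122 / 0.0137 = 0.8905
E[R] = Rf + β(Rm − Rf) = 4.7% + 0.8905 × (3.1% − 4.7%) = 3.2752%
α = Rp − E[R] = 15.1% − 3.2752% = 11.8248

11.82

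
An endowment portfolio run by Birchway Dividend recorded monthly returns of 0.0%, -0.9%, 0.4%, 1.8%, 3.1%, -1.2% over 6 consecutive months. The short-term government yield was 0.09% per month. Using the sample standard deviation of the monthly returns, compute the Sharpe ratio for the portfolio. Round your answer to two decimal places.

r̄ = (0 − 0.9 + 0.4 + 1.8 + 3.1 − 1.2) / 6 = 3.20 / 6 = 0.5333%
Σ(r − r̄)² = (0 − 0.5333)² + (-0.9 − 0.5333)² + (0.4 − 0.5333)² + … = 13.5533
σ = √[13.5533 / 5] = 1.6464%
Sharpe = (r̄ − rf) / σ = (0.5333 − 0.09) / 1.6464 = 0.4433 / 1.6464 = 0.2693

0.27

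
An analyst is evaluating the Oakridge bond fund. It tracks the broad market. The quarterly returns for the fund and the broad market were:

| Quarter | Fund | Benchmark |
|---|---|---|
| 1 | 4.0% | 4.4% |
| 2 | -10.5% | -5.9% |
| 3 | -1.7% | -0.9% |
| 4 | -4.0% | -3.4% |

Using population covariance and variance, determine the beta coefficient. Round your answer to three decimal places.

r̄p = -3.0500%,  r̄m = -1.4500%
Cov = Σ(rp − r̄p)(rm − r̄m) / 4 = 19.2475
Var(rm) = Σ(rm − r̄m)² / 4 = 14.5325
β = Cov / Var = 19.2475 / 14.5325 = 1.3244

1.324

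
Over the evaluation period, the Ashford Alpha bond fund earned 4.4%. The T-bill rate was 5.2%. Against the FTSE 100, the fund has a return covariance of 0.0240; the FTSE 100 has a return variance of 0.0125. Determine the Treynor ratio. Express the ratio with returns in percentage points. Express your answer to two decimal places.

-0.42

β = Cov / Var = 0.0240 / 0.0125 = 1.9200
Treynor = (Rp − Rf) / β = (4.4% − 5.2%) / 1.9200 = -0.80 / 1.9200 = -0.4167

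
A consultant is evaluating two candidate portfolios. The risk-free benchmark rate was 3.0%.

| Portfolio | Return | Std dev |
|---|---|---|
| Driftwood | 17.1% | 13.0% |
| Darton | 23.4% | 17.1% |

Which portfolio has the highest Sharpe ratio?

Driftwood: Sharpe ratio = (17.1% − 3.0%) / 13.0% = 1.085
Darton: Sharpe ratio = (23.4% − 3.0%) / 17.1% = 1.193
Highest: Darton (1.193).

Darton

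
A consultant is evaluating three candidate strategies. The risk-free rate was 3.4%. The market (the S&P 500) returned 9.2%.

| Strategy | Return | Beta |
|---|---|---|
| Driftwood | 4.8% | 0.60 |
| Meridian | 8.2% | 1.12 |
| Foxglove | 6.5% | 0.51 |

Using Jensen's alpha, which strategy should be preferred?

Driftwood: α = 4.8% − [3.4% + 0.60 × (9.2% − 3.4%)] = -2.080
Meridian: α = 8.2% − [3.4% + 1.12 × (9.2% − 3.4%)] = -1.696
Foxglove: α = 6.5% − [3.4% + 0.51 × (9.2% − 3.4%)] = 0.142
Highest: Foxglove (0.142).

Foxglove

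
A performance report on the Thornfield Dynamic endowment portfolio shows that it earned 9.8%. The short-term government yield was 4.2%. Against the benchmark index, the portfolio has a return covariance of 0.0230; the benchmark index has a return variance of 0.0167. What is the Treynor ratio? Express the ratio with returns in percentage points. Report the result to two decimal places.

β = Cov / Var = 0.0230 / 0.0167 = 1.3772
Treynor = (Rp − Rf) / β = (9.8% − 4.2%) / 1.3772 = 5.60 / 1.3772 = 4.0662

4.07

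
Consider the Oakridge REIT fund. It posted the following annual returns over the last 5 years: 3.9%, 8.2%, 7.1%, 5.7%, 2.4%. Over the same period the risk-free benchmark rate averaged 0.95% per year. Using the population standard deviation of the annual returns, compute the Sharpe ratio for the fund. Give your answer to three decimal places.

2.148

Mean return μ = 27.30 / 5 = 5.4600%
Σ(r − μ)² = 22.0520; population σ = √(22.0520/5) = 2.1001%
Sharpe = (μ − rf) / σ = (5.4600 − 0.95) / 2.1001 = 4.5100 / 2.1001 = 2.1475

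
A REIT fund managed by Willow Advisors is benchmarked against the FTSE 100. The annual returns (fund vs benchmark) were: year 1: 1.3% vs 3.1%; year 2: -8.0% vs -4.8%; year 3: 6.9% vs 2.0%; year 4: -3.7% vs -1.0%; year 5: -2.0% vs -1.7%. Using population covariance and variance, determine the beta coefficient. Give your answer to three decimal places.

r̄p = -1.1000%,  r̄m = -0.4800%
Cov = Σ(rp − r̄p)(rm − r̄m) / 5 = 12.1380
Var(rm) = Σ(rm − r̄m)² / 5 = 7.8776
β = Cov / Var = 12.1380 / 7.8776 = 1.5408

1.541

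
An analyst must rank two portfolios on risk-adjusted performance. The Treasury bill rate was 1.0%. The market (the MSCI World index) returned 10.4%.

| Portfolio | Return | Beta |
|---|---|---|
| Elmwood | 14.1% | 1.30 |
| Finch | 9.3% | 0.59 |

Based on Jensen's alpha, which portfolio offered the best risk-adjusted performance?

Finch

Elmwood: α = 14.1% − [1.0% + 1.30 × (10.4% − 1.0%)] = 0.880
Finch: α = 9.3% − [1.0% + 0.59 × (10.4% − 1.0%)] = 2.754
Highest: Finch (2.754).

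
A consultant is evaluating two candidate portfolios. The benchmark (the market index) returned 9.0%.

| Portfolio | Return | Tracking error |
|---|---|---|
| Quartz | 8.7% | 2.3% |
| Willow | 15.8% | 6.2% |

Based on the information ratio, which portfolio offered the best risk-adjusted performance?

Quartz: IR = (8.7% − 9.0%) / 2.3% = -0.130
Willow: IR = (15.8% − 9.0%) / 6.2% = 1.097
Highest: Willow (1.097).

Willow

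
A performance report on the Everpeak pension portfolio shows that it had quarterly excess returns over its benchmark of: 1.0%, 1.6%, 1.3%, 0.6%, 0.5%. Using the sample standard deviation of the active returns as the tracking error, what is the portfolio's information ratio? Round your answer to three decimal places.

2.157

r̄ = (1 + 1.6 + 1.3 + 0.6 + 0.5) / 5 = 1.0000%
Σ(r − r̄)² = (1 − 1.0000)² + (1.6 − 1.0000)² + (1.3 − 1.0000)² + … = 0.8600
sample σ = √(0.8600 / 4) = √0.2150 = 0.4637%
IR = r̄ / tracking error = 1.0000 / 0.4637 = 2.1566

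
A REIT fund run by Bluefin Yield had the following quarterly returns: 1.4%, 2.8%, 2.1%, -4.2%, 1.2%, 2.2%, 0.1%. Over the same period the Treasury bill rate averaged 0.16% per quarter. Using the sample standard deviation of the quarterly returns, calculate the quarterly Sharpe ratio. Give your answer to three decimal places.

0.270

μ = (1.4 + 2.8 + 2.1 − 4.2 + 1.2 + 2.2 + 0.1) / 7 = 0.8000%
Σ(r − μ)² = 33.6600; sample σ = √(33.6600/6) = 2.3685%
Sharpe = (μ − rf) / σ = (0.8000 − 0.16) / 2.3685 = 0.6400 / 2.3685 = 0.2702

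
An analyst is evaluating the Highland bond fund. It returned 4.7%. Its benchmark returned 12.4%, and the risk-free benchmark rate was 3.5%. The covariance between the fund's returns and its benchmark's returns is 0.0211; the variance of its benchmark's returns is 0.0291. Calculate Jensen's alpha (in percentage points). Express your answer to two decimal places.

-5.25

β = Cov / Var = 0.0211 / 0.0291 = 0.7251
E[R] = Rf + β(Rm − Rf) = 3.5% + 0.7251 × (12.4% − 3.5%) = 9.9534%
α = Rp − E[R] = 4.7% − 9.9534% = -5.2534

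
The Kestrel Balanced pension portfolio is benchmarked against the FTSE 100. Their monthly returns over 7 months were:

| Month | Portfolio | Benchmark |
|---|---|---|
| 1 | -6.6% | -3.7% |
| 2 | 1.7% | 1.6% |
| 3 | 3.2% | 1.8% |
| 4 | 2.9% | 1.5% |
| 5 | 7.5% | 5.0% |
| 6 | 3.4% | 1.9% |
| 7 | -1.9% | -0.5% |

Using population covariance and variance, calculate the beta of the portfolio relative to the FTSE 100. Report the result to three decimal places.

r̄p = 1.4571%,  r̄m = 1.0857%
Cov = Σ(rp − r̄p)(rm − r̄m) / 7 = 10.1551
Var(rm) = Σ(rm − r̄m)² / 7 = 6.0498
β = Cov / Var = 10.1551 / 6.0498 = 1.6786

1.679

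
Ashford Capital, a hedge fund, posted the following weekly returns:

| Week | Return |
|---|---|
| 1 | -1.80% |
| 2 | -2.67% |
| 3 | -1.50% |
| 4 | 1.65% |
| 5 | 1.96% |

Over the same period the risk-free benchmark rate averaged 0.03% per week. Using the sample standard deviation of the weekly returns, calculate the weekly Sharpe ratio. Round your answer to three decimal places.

-0.236

r̄ = (-1.8 − 2.67 − 1.5 + 1.65 + 1.96) / 5 = -0.4720%
Sample σ = √[Σ(r − r̄)² / 4] = √[18.0691 / 4] = √4.5173 = 2.1254%
Sharpe = (r̄ − rf) / σ = (-0.4720 − 0.03) / 2.1254 = -0.5020 / 2.1254 = -0.2362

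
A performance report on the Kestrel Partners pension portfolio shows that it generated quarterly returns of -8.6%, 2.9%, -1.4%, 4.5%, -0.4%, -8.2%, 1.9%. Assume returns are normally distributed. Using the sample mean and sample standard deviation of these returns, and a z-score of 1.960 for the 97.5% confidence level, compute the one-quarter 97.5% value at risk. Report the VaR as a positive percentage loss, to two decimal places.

11.55

μ = (-8.6 + 2.9 − 1.4 + 4.5 − 0.4 − 8.2 + 1.9) / 7 = -9.30 / 7 = -1.3286%
Sample σ = √[Σ(r − μ)² / 6] = √[163.2343 / 6] = √27.2057 = 5.2159%
VaR = −(μ − z·σ) = −(-1.3286 − 1.960 × 5.2159) = −(-11.5518) = 11.5518%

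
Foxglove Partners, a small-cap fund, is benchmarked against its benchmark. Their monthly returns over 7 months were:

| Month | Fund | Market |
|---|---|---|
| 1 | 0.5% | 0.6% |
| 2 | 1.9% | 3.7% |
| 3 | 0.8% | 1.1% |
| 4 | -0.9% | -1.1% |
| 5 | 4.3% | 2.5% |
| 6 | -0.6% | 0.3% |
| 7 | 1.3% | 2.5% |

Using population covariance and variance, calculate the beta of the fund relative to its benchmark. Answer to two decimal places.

0.82

r̄p = 1.0429%,  r̄m = 1.3714%
Cov = Σ(rp − r̄p)(rm − r̄m) / 7 = 1.8584
Var(rm) = Σ(rm − r̄m)² / 7 = 2.2706
β = Cov / Var = 1.8584 / 2.2706 = 0.8185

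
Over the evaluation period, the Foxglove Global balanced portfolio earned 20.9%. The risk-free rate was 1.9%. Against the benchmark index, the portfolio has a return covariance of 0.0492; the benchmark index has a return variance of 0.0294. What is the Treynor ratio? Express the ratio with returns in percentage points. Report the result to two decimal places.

11.35

β = Cov / Var = 0.0492 / 0.0294 = 1.6735
Treynor = (Rp − Rf) / β = (20.9% − 1.9%) / 1.6735 = 19.00 / 1.6735 = 11.3535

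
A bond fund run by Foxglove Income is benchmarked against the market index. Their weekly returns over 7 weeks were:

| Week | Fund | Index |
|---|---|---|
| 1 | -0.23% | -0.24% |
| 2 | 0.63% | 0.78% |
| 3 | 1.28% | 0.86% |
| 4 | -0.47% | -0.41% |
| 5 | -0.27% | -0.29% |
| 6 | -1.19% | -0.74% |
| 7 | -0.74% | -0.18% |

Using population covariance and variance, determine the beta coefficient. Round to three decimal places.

1.300

r̄p = -0.1414%,  r̄m = -0.0314%
Cov = Σ(rp − r̄p)(rm − r̄m) / 7 = 0.4144
Var(rm) = Σ(rm − r̄m)² / 7 = 0.3187
β = Cov / Var = 0.4144 / 0.3187 = 1.3003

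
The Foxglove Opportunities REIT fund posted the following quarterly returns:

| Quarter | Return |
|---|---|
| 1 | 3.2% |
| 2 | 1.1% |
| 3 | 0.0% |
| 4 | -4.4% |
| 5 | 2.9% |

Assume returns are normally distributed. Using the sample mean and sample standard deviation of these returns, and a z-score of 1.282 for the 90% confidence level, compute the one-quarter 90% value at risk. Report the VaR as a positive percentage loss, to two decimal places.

3.37

Mean return r̄ = 2.80 / 5 = 0.5600%
Sample std dev = √[37.6520 / 4] = 3.0681%
VaR = −(r̄ − z·σ) = −(0.5600 − 1.282 × 3.0681) = −(-3.3733) = 3.3733%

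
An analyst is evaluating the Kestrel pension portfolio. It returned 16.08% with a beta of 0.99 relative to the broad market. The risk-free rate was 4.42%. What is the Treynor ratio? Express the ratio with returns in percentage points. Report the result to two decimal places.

Treynor = (Rp − Rf) / β = (16.08% − 4.42%) / 0.99 = 11.66 / 0.99 = 11.7778

11.78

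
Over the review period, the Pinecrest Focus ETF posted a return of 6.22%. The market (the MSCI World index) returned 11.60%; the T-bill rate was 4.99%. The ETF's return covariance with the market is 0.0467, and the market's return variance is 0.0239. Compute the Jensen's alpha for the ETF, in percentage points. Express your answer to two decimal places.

β = Cov / Var = 0.0467 / 0.0239 = 1.9540
E[R] = Rf + β(Rm − Rf) = 4.99% + 1.9540 × (11.60% − 4.99%) = 17.9059%
α = Rp − E[R] = 6.22% − 17.9059% = -11.6859

-11.69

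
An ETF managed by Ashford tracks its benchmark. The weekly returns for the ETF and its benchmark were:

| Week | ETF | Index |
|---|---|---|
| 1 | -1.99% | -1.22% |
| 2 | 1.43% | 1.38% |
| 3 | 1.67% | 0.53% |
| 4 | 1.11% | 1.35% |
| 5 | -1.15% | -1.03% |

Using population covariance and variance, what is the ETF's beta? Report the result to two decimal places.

1.22

r̄p = 0.2140%,  r̄m = 0.2020%
Cov = Σ(rp − r̄p)(rm − r̄m) / 5 = 1.5506
Var(rm) = Σ(rm − r̄m)² / 5 = 1.2706
β = Cov / Var = 1.5506 / 1.2706 = 1.2204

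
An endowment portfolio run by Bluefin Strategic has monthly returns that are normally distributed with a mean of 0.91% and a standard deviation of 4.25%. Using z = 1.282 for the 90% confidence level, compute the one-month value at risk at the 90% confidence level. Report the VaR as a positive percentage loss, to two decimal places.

VaR (as % loss) = −(μ − z·σ) = −(0.91% − 1.282 × 4.25%) = −(-4.5385%) = 4.5385%

4.54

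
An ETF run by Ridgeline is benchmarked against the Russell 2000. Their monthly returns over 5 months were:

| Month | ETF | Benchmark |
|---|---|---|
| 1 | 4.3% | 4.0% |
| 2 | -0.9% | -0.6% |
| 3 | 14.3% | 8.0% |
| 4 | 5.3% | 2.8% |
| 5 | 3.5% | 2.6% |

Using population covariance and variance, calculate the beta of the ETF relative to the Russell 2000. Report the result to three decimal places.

r̄p = 5.3000%,  r̄m = 3.3600%
Cov = Σ(rp − r̄p)(rm − r̄m) / 5 = 13.4080
Var(rm) = Σ(rm − r̄m)² / 5 = 7.7024
β = Cov / Var = 13.4080 / 7.7024 = 1.7408

1.741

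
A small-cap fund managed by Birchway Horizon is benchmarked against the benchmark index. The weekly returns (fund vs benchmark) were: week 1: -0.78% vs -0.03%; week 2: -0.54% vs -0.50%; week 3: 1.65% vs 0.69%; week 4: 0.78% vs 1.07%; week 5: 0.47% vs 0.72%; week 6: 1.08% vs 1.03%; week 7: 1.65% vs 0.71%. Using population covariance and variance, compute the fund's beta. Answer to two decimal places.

1.30

r̄p = 0.6157%,  r̄m = 0.5271%
Cov = Σ(rp − r̄p)(rm − r̄m) / 7 = 0.3738
Var(rm) = Σ(rm − r̄m)² / 7 = 0.2872
β = Cov / Var = 0.3738 / 0.2872 = 1.3015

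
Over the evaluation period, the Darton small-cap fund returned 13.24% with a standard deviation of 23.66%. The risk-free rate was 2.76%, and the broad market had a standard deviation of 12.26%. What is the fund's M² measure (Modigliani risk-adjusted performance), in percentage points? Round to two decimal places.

8.19

Sharpe = (Rp − Rf) / σp = (13.24% − 2.76%) / 23.66% = 0.4429
M² = Rf + Sharpe × σm = 2.76% + 0.4429 × 12.26% = 8.1900%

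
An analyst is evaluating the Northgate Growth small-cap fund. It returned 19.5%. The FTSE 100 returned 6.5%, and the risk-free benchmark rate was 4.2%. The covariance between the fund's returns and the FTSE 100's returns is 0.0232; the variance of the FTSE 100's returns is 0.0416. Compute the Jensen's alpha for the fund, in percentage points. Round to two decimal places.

β = Cov / Var = 0.0232 / 0.0416 = 0.5577
E[R] = Rf + β(Rm − Rf) = 4.2% + 0.5577 × (6.5% − 4.2%) = 5.4827%
α = Rp − E[R] = 19.5% − 5.4827% = 14.0173

14.02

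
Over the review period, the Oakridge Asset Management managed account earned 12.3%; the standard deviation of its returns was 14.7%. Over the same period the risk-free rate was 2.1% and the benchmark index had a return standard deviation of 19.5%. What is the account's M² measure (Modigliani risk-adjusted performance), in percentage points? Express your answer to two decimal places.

Sharpe = (Rp − Rf) / σp = (12.3% − 2.1%) / 14.7% = 0.6939
M² = Rf + Sharpe × σm = 2.1% + 0.6939 × 19.5% = 15.6311%

15.63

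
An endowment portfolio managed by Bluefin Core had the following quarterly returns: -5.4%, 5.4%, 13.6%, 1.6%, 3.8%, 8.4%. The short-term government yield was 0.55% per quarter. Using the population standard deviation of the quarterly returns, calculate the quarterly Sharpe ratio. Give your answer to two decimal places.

0.69

Mean return μ = 27.40 / 6 = 4.5667%
Population σ = √[Σ(r − μ)² / 6] = √[205.7133 / 6] = √34.2856 = 5.8554%
Sharpe = (μ − rf) / σ = (4.5667 − 0.55) / 5.8554 = 4.0167 / 5.8554 = 0.6860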